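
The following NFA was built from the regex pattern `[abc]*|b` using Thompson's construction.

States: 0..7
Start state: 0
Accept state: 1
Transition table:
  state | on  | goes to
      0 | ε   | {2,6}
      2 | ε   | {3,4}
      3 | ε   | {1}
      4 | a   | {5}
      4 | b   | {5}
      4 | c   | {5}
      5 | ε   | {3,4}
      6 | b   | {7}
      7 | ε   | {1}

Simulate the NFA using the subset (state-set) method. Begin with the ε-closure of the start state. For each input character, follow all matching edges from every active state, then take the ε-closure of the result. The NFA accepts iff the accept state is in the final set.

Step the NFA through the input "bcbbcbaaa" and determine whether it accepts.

S₀ = ε-closure({0}) = {0,1,2,3,4,6}
'b' @ 1: {1,3,4,5,7}  ✓accept
'c' @ 2: {1,3,4,5}  ✓accept
'b' @ 3: {1,3,4,5}  ✓accept
'b' @ 4: {1,3,4,5}  ✓accept
'c' @ 5: {1,3,4,5}  ✓accept
'b' @ 6: {1,3,4,5}  ✓accept
'a' @ 7: {1,3,4,5}  ✓accept
'a' @ 8: {1,3,4,5}  ✓accept
'a' @ 9: {1,3,4,5}  ✓accept
end set {1,3,4,5} — state 1 in

Answer: ACCEPT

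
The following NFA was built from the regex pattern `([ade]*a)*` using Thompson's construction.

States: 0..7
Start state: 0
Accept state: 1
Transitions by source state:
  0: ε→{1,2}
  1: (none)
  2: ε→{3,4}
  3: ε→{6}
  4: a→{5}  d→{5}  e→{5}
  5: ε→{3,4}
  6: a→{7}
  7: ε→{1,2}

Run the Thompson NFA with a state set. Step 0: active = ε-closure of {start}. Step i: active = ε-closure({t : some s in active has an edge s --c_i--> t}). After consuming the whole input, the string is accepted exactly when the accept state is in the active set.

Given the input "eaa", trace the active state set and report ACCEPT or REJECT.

initial (ε-close {0}): {0,1,2,3,4,6}
'e' @ 1: {3,4,5,6}
'a' @ 2: {1,2,3,4,5,6,7}  [accepting]
'a' @ 3: {1,2,3,4,5,6,7}  [accepting]
after full input: {1,2,3,4,5,6,7}  (accept=1 in)

Answer: ACCEPT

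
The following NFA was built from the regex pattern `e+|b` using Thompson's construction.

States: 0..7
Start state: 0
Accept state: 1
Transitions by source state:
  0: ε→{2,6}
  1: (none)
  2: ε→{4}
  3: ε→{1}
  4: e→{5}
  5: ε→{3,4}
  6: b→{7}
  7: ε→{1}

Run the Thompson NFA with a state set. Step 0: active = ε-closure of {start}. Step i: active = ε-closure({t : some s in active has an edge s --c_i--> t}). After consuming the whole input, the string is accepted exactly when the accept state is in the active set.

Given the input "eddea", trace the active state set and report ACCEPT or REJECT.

Answer: REJECT

Steps:
S₀ = ε-closure({0}) = {0,2,4,6}
'e' @ 1: {1,3,4,5}  ✓accept
'd' @ 2: {}  — no active states
rest 'dea' ignored (set empty)
after full input: {}  (accept=1 not in)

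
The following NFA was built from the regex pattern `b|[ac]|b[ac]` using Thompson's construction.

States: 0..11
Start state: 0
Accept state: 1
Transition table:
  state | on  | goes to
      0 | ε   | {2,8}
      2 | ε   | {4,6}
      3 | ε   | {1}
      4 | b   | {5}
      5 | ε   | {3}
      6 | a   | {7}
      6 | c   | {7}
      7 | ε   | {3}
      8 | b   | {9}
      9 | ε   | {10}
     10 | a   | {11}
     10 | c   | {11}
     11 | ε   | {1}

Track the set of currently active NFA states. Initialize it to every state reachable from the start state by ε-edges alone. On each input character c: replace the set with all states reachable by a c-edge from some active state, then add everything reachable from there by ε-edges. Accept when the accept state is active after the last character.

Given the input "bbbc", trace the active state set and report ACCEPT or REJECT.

S₀ = ε-closure({0}) = {0,2,4,6,8}
'b' @ 1: {1,3,5,9,10}  (accept∈set)
'b' @ 2: {}  — state set empty
rest 'bc' ignored (set empty)
after full input: {}  (accept=1 not in)

Answer: REJECT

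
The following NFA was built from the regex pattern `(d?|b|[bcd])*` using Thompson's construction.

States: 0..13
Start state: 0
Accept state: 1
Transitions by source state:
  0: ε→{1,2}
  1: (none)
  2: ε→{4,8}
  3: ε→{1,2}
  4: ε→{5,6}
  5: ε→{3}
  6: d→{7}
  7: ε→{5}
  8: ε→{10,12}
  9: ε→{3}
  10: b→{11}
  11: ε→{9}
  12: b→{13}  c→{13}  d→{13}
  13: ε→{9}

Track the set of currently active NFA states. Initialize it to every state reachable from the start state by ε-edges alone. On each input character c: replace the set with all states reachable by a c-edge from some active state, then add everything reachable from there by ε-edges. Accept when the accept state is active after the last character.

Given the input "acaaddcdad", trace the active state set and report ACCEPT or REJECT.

Answer: REJECT

Derivation:
S₀ = ε-closure({0}) = {0,1,2,3,4,5,6,8,10,12}
'a' @ 1: {}  — no active states
rest 'caaddcdad' ignored (set empty)
end set {} — state 1 not in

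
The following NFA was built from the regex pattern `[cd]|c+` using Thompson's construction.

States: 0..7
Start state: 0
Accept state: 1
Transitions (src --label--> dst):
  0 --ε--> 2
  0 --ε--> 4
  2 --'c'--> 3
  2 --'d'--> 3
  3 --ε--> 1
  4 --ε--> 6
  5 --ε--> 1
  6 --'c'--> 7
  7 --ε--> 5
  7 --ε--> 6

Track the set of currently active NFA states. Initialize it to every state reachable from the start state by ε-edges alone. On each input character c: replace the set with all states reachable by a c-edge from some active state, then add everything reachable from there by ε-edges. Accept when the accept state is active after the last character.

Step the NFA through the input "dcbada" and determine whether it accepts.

initial (ε-close {0}): {0,2,4,6}
'd' @ 1: {1,3}  [accepting]
'c' @ 2: {}  — dead — no transitions
rest 'bada' ignored (set empty)
after full input: {}  (accept=1 not in)

Answer: REJECT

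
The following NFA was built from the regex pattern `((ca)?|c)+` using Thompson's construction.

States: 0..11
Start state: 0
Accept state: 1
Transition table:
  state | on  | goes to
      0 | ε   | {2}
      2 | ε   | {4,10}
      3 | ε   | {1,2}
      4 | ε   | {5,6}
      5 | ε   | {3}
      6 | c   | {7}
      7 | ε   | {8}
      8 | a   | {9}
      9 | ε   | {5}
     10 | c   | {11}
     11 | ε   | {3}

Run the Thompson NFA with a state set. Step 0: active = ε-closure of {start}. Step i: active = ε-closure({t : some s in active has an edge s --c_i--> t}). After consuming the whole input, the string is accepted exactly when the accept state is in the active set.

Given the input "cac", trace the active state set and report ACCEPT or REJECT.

S₀ = ε-closure({0}) = {0,1,2,3,4,5,6,10}
'c' @ 1: {1,2,3,4,5,6,7,8,10,11}  [accepting]
'a' @ 2: {1,2,3,4,5,6,9,10}  [accepting]
'c' @ 3: {1,2,3,4,5,6,7,8,10,11}  [accepting]
final: {1,2,3,4,5,6,7,8,10,11}; accept 1 in set

Answer: ACCEPT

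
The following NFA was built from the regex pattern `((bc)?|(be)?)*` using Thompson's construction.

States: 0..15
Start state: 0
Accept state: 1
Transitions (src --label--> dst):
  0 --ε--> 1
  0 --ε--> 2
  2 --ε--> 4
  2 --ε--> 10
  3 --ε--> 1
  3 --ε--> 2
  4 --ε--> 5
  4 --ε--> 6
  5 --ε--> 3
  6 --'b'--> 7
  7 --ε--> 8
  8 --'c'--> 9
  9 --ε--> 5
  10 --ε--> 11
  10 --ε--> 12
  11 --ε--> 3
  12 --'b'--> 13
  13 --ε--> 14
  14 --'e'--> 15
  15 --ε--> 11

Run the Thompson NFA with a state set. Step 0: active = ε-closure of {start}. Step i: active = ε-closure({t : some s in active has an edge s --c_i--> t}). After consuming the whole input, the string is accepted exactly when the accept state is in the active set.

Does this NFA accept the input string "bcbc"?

Answer: ACCEPT

Trace:
S₀ = ε-closure({0}) = {0,1,2,3,4,5,6,10,11,12}
'b' @ 1: {7,8,13,14}
'c' @ 2: {1,2,3,4,5,6,9,10,11,12}  [accepting]
'b' @ 3: {7,8,13,14}
'c' @ 4: {1,2,3,4,5,6,9,10,11,12}  [accepting]
final: {1,2,3,4,5,6,9,10,11,12}; accept 1 in set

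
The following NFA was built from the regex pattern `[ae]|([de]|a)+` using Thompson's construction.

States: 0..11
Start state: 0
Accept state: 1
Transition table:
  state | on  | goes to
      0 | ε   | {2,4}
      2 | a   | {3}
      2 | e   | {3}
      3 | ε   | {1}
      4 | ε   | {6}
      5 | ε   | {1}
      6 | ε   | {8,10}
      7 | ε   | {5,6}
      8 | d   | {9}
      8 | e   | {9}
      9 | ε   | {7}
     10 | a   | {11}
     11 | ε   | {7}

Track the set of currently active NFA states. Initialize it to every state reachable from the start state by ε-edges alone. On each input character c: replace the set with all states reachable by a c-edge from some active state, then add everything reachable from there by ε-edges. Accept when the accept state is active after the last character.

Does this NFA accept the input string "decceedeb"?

initial (ε-close {0}): {0,2,4,6,8,10}
'd' @ 1: {1,5,6,7,8,9,10}  [accepting]
'e' @ 2: {1,5,6,7,8,9,10}  [accepting]
'c' @ 3: {}  — state set empty
rest 'ceedeb' ignored (set empty)
after full input: {}  (accept=1 not in)

Answer: REJECT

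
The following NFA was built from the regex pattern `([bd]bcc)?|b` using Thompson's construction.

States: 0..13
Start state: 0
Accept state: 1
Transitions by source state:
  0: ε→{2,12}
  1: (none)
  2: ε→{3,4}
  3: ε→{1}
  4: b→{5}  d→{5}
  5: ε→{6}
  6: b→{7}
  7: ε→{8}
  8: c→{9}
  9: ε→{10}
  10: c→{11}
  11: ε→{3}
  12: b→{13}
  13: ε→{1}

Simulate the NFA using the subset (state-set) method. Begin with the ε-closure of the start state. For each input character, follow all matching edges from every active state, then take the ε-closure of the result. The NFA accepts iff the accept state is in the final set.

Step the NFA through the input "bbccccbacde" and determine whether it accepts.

Answer: REJECT

Trace:
start: ε-closure({0}) = {0,1,2,3,4,12}
'b' @ 1: {1,5,6,13}  [accepting]
'b' @ 2: {7,8}
'c' @ 3: {9,10}
'c' @ 4: {1,3,11}  [accepting]
'c' @ 5: {}  — dead — no transitions
rest 'cbacde' ignored (set empty)
final: {}; accept 1 not in set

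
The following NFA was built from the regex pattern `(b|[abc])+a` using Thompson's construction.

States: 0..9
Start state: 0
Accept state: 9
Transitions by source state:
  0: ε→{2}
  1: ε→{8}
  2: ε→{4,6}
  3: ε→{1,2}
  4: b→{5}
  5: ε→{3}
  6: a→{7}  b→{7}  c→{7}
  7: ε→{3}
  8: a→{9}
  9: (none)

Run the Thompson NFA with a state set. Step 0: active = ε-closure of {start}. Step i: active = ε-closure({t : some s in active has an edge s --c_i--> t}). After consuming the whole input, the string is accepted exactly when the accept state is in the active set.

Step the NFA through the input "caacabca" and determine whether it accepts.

start: ε-closure({0}) = {0,2,4,6}
'c' @ 1: {1,2,3,4,6,7,8}
'a' @ 2: {1,2,3,4,6,7,8,9}  (accept∈set)
'a' @ 3: {1,2,3,4,6,7,8,9}  (accept∈set)
'c' @ 4: {1,2,3,4,6,7,8}
'a' @ 5: {1,2,3,4,6,7,8,9}  (accept∈set)
'b' @ 6: {1,2,3,4,5,6,7,8}
'c' @ 7: {1,2,3,4,6,7,8}
'a' @ 8: {1,2,3,4,6,7,8,9}  (accept∈set)
after full input: {1,2,3,4,6,7,8,9}  (accept=9 in)

Answer: ACCEPT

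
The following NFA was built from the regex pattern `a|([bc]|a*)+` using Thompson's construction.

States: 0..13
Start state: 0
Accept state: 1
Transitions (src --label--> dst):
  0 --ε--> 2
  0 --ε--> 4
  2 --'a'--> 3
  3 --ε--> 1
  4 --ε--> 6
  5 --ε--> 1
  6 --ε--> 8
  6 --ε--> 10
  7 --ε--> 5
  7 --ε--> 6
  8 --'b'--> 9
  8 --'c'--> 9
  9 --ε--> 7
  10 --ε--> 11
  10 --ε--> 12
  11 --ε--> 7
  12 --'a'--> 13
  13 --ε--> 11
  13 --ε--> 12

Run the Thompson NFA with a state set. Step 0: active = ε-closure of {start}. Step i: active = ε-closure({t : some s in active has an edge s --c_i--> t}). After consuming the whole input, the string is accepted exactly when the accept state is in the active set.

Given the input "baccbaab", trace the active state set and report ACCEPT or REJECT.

Answer: ACCEPT

Steps:
initial (ε-close {0}): {0,1,2,4,5,6,7,8,10,11,12}
'b' @ 1: {1,5,6,7,8,9,10,11,12}  [accepting]
'a' @ 2: {1,5,6,7,8,10,11,12,13}  [accepting]
'c' @ 3: {1,5,6,7,8,9,10,11,12}  [accepting]
'c' @ 4: {1,5,6,7,8,9,10,11,12}  [accepting]
'b' @ 5: {1,5,6,7,8,9,10,11,12}  [accepting]
'a' @ 6: {1,5,6,7,8,10,11,12,13}  [accepting]
'a' @ 7: {1,5,6,7,8,10,11,12,13}  [accepting]
'b' @ 8: {1,5,6,7,8,9,10,11,12}  [accepting]
final: {1,5,6,7,8,9,10,11,12}; accept 1 in set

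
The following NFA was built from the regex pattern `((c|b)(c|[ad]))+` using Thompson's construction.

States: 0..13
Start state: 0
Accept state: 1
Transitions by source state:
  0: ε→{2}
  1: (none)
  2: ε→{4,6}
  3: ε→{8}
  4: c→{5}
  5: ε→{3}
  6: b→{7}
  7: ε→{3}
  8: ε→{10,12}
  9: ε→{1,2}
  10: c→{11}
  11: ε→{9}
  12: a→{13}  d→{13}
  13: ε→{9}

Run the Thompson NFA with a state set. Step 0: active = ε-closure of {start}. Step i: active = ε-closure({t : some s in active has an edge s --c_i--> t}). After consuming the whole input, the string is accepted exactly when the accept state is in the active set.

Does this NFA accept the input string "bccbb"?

initial (ε-close {0}): {0,2,4,6}
'b' @ 1: {3,7,8,10,12}
'c' @ 2: {1,2,4,6,9,11}  ✓accept
'c' @ 3: {3,5,8,10,12}
'b' @ 4: {}  — state set empty
rest 'b' ignored (set empty)
end set {} — state 1 not in

Answer: REJECT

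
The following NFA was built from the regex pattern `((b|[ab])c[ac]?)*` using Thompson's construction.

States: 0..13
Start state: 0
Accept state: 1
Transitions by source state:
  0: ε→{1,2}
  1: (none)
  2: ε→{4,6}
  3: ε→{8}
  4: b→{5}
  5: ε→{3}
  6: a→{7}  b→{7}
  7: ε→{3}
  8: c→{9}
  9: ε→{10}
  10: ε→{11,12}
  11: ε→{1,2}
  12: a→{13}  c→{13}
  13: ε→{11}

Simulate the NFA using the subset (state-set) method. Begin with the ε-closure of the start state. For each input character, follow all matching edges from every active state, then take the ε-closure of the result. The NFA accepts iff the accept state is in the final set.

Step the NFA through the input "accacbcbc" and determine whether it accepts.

initial (ε-close {0}): {0,1,2,4,6}
'a' @ 1: {3,7,8}
'c' @ 2: {1,2,4,6,9,10,11,12}  [accepting]
'c' @ 3: {1,2,4,6,11,13}  [accepting]
'a' @ 4: {3,7,8}
'c' @ 5: {1,2,4,6,9,10,11,12}  [accepting]
'b' @ 6: {3,5,7,8}
'c' @ 7: {1,2,4,6,9,10,11,12}  [accepting]
'b' @ 8: {3,5,7,8}
'c' @ 9: {1,2,4,6,9,10,11,12}  [accepting]
final: {1,2,4,6,9,10,11,12}; accept 1 in set

Answer: ACCEPT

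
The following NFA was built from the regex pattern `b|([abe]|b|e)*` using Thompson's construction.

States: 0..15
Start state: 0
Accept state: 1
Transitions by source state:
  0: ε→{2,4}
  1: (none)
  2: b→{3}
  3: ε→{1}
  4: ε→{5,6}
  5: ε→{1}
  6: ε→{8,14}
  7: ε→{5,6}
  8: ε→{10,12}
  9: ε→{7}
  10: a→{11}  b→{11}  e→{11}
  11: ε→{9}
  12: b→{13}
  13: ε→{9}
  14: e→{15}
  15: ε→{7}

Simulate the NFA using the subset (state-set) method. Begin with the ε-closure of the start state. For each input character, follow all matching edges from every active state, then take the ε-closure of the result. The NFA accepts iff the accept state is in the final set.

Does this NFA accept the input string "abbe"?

start: ε-closure({0}) = {0,1,2,4,5,6,8,10,12,14}
'a' @ 1: {1,5,6,7,8,9,10,11,12,14}  ✓accept
'b' @ 2: {1,5,6,7,8,9,10,11,12,13,14}  ✓accept
'b' @ 3: {1,5,6,7,8,9,10,11,12,13,14}  ✓accept
'e' @ 4: {1,5,6,7,8,9,10,11,12,14,15}  ✓accept
final: {1,5,6,7,8,9,10,11,12,14,15}; accept 1 in set

Answer: ACCEPT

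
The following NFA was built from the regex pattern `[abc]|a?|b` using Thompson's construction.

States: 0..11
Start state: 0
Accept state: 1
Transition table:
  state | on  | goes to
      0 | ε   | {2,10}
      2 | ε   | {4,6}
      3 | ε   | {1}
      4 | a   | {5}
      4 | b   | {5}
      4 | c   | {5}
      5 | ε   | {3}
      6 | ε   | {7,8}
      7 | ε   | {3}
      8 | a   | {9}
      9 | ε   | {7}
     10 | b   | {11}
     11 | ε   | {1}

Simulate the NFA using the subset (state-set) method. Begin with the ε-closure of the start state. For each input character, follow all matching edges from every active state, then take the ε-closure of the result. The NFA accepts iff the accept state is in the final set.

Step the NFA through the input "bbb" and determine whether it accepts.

start: ε-closure({0}) = {0,1,2,3,4,6,7,8,10}
'b' @ 1: {1,3,5,11}  ✓accept
'b' @ 2: {}  — state set empty
rest 'b' ignored (set empty)
final: {}; accept 1 not in set

Answer: REJECT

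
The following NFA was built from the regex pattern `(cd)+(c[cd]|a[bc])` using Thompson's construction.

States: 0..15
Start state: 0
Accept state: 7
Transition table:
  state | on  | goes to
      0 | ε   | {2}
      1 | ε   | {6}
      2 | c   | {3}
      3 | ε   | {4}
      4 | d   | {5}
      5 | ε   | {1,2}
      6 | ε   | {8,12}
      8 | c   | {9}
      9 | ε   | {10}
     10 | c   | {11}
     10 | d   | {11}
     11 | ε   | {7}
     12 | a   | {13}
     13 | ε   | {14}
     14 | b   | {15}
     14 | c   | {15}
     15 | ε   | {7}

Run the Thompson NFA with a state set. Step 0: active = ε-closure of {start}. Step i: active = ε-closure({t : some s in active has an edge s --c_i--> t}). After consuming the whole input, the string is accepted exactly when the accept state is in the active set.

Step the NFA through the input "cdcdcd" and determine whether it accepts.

start: ε-closure({0}) = {0,2}
'c' @ 1: {3,4}
'd' @ 2: {1,2,5,6,8,12}
'c' @ 3: {3,4,9,10}
'd' @ 4: {1,2,5,6,7,8,11,12}  (accept∈set)
'c' @ 5: {3,4,9,10}
'd' @ 6: {1,2,5,6,7,8,11,12}  (accept∈set)
after full input: {1,2,5,6,7,8,11,12}  (accept=7 in)

Answer: ACCEPT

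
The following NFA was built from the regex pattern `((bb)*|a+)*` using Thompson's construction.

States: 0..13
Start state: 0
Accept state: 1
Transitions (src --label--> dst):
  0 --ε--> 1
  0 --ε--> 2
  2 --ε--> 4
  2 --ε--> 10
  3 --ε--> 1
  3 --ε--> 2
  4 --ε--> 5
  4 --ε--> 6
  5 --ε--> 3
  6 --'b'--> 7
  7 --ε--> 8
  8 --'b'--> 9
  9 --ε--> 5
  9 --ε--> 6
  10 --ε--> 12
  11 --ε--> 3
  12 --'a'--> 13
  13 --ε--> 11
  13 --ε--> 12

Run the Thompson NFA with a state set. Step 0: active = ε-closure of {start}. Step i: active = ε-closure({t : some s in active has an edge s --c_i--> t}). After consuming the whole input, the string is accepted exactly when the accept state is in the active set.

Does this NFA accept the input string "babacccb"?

start: ε-closure({0}) = {0,1,2,3,4,5,6,10,12}
'b' @ 1: {7,8}
'a' @ 2: {}  — state set empty
rest 'bacccb' ignored (set empty)
after full input: {}  (accept=1 not in)

Answer: REJECT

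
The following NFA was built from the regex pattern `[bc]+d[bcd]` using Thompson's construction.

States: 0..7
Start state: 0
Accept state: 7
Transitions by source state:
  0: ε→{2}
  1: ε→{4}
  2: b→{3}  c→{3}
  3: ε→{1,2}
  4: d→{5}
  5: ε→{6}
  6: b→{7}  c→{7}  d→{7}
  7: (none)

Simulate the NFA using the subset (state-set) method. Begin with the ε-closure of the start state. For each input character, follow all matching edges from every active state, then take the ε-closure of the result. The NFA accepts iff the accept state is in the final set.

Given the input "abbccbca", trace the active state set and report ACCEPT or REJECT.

start: ε-closure({0}) = {0,2}
'a' @ 1: {}  — state set empty
rest 'bbccbca' ignored (set empty)
final: {}; accept 7 not in set

Answer: REJECT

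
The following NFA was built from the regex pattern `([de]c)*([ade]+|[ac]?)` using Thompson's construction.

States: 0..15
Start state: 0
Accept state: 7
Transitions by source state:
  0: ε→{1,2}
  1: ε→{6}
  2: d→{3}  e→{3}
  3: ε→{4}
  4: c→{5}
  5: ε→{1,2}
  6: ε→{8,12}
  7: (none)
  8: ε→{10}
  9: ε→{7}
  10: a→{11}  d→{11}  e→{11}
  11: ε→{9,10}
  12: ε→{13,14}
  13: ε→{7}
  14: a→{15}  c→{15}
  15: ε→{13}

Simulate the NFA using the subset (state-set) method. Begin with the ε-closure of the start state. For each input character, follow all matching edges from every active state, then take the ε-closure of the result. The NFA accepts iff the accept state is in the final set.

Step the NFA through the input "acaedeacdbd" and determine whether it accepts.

Answer: REJECT

Derivation:
start: ε-closure({0}) = {0,1,2,6,7,8,10,12,13,14}
'a' @ 1: {7,9,10,11,13,15}  ✓accept
'c' @ 2: {}  — dead — no transitions
rest 'aedeacdbd' ignored (set empty)
end set {} — state 7 not in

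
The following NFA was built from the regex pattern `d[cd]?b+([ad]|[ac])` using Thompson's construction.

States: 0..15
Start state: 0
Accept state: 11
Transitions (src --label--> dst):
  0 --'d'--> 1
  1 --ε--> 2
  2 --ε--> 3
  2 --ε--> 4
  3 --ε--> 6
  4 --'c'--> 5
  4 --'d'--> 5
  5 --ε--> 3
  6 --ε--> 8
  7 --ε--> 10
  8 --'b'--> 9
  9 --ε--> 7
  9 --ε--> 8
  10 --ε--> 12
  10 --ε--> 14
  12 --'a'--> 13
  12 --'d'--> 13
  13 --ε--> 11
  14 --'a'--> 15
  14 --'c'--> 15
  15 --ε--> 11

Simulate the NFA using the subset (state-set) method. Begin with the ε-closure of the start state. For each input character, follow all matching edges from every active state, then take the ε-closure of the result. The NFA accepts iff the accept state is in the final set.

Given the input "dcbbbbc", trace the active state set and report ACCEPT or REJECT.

Answer: ACCEPT

Derivation:
initial (ε-close {0}): {0}
'd' @ 1: {1,2,3,4,6,8}
'c' @ 2: {3,5,6,8}
'b' @ 3: {7,8,9,10,12,14}
'b' @ 4: {7,8,9,10,12,14}
'b' @ 5: {7,8,9,10,12,14}
'b' @ 6: {7,8,9,10,12,14}
'c' @ 7: {11,15}  (accept∈set)
after full input: {11,15}  (accept=11 in)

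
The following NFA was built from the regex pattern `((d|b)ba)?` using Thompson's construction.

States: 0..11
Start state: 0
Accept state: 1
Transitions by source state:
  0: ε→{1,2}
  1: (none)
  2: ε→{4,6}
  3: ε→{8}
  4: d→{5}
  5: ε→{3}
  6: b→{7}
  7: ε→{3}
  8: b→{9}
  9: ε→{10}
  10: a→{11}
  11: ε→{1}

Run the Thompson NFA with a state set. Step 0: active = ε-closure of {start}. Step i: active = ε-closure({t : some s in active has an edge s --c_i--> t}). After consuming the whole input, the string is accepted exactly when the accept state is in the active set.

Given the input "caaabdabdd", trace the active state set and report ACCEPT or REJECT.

Answer: REJECT

Trace:
initial (ε-close {0}): {0,1,2,4,6}
'c' @ 1: {}  — state set empty
rest 'aaabdabdd' ignored (set empty)
after full input: {}  (accept=1 not in)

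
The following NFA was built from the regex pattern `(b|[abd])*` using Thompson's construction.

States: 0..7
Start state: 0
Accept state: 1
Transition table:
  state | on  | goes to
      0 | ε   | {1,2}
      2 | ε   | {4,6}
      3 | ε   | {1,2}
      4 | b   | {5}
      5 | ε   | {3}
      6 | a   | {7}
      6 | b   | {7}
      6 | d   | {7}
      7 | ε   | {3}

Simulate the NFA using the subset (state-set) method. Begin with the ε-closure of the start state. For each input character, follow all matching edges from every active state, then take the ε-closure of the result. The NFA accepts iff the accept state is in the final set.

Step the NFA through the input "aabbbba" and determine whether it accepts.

start: ε-closure({0}) = {0,1,2,4,6}
'a' @ 1: {1,2,3,4,6,7}  ✓accept
'a' @ 2: {1,2,3,4,6,7}  ✓accept
'b' @ 3: {1,2,3,4,5,6,7}  ✓accept
'b' @ 4: {1,2,3,4,5,6,7}  ✓accept
'b' @ 5: {1,2,3,4,5,6,7}  ✓accept
'b' @ 6: {1,2,3,4,5,6,7}  ✓accept
'a' @ 7: {1,2,3,4,6,7}  ✓accept
after full input: {1,2,3,4,6,7}  (accept=1 in)

Answer: ACCEPT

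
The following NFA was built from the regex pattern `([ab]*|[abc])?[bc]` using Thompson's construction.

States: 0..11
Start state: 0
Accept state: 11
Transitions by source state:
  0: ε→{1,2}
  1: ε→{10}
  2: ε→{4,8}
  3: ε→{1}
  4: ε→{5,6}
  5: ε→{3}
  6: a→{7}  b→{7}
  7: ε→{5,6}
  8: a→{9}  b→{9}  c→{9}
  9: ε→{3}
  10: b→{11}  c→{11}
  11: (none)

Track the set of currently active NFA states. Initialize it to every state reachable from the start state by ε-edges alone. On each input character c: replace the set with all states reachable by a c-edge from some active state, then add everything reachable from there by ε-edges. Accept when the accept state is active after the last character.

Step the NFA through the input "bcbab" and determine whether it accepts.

Answer: REJECT

Steps:
start: ε-closure({0}) = {0,1,2,3,4,5,6,8,10}
'b' @ 1: {1,3,5,6,7,9,10,11}  (accept∈set)
'c' @ 2: {11}  (accept∈set)
'b' @ 3: {}  — no active states
rest 'ab' ignored (set empty)
final: {}; accept 11 not in set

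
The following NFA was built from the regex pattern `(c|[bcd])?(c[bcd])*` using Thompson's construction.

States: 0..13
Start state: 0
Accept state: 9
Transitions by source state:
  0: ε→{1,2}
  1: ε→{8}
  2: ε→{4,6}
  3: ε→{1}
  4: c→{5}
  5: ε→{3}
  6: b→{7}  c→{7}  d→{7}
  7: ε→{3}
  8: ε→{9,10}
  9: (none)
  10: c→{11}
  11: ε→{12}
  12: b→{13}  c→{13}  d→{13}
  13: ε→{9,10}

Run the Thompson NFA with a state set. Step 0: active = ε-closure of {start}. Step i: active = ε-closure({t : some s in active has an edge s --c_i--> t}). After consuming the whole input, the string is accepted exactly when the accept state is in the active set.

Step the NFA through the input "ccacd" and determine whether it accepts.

Answer: REJECT

Steps:
initial (ε-close {0}): {0,1,2,4,6,8,9,10}
'c' @ 1: {1,3,5,7,8,9,10,11,12}  [accepting]
'c' @ 2: {9,10,11,12,13}  [accepting]
'a' @ 3: {}  — state set empty
rest 'cd' ignored (set empty)
final: {}; accept 9 not in set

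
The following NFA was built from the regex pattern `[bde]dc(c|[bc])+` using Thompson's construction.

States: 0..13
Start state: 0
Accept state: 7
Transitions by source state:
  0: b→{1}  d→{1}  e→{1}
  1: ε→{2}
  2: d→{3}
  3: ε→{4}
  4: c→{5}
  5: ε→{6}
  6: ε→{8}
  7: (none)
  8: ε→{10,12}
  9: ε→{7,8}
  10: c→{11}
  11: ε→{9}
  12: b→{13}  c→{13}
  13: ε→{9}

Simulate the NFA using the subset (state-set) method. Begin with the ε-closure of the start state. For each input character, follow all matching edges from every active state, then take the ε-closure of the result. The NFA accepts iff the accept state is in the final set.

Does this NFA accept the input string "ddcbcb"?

S₀ = ε-closure({0}) = {0}
'd' @ 1: {1,2}
'd' @ 2: {3,4}
'c' @ 3: {5,6,8,10,12}
'b' @ 4: {7,8,9,10,12,13}  [accepting]
'c' @ 5: {7,8,9,10,11,12,13}  [accepting]
'b' @ 6: {7,8,9,10,12,13}  [accepting]
final: {7,8,9,10,12,13}; accept 7 in set

Answer: ACCEPT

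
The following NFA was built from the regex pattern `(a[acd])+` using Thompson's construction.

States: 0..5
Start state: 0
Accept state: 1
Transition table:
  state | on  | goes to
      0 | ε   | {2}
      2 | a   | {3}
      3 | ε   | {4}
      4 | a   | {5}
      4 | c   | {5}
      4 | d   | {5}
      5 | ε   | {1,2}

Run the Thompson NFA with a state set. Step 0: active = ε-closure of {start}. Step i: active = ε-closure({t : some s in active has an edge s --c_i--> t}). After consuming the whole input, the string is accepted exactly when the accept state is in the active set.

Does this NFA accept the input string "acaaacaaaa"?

Answer: ACCEPT

Trace:
initial (ε-close {0}): {0,2}
'a' @ 1: {3,4}
'c' @ 2: {1,2,5}  ✓accept
'a' @ 3: {3,4}
'a' @ 4: {1,2,5}  ✓accept
'a' @ 5: {3,4}
'c' @ 6: {1,2,5}  ✓accept
'a' @ 7: {3,4}
'a' @ 8: {1,2,5}  ✓accept
'a' @ 9: {3,4}
'a' @ 10: {1,2,5}  ✓accept
end set {1,2,5} — state 1 in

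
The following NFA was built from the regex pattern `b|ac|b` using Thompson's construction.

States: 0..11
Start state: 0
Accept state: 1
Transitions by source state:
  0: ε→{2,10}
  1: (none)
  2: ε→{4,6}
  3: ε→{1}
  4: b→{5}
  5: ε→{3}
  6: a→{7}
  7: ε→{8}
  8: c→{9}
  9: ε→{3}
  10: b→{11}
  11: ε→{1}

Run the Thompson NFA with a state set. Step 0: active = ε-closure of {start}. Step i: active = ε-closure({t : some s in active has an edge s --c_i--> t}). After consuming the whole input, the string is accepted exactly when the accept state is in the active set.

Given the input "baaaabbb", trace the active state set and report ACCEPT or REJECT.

initial (ε-close {0}): {0,2,4,6,10}
'b' @ 1: {1,3,5,11}  ✓accept
'a' @ 2: {}  — no active states
rest 'aaabbb' ignored (set empty)
final: {}; accept 1 not in set

Answer: REJECT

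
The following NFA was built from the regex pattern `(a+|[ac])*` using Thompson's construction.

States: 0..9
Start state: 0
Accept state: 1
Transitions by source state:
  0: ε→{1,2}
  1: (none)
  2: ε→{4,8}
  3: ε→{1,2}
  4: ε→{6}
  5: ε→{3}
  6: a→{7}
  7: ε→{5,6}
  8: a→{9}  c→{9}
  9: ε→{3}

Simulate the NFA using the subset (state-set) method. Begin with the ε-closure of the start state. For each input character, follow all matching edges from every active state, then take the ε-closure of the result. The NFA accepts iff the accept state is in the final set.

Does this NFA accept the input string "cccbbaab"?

start: ε-closure({0}) = {0,1,2,4,6,8}
'c' @ 1: {1,2,3,4,6,8,9}  (accept∈set)
'c' @ 2: {1,2,3,4,6,8,9}  (accept∈set)
'c' @ 3: {1,2,3,4,6,8,9}  (accept∈set)
'b' @ 4: {}  — dead — no transitions
rest 'baab' ignored (set empty)
after full input: {}  (accept=1 not in)

Answer: REJECT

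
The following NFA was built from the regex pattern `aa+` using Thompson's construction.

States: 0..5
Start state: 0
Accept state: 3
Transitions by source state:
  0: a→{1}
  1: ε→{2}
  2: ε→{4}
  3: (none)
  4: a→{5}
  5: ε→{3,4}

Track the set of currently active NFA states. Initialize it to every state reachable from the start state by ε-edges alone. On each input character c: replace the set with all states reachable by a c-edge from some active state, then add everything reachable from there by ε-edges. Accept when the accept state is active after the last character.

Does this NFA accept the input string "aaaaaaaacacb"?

Answer: REJECT

Derivation:
start: ε-closure({0}) = {0}
'a' @ 1: {1,2,4}
'a' @ 2: {3,4,5}  ✓accept
'a' @ 3: {3,4,5}  ✓accept
'a' @ 4: {3,4,5}  ✓accept
'a' @ 5: {3,4,5}  ✓accept
'a' @ 6: {3,4,5}  ✓accept
'a' @ 7: {3,4,5}  ✓accept
'a' @ 8: {3,4,5}  ✓accept
'c' @ 9: {}  — dead — no transitions
rest 'acb' ignored (set empty)
end set {} — state 3 not in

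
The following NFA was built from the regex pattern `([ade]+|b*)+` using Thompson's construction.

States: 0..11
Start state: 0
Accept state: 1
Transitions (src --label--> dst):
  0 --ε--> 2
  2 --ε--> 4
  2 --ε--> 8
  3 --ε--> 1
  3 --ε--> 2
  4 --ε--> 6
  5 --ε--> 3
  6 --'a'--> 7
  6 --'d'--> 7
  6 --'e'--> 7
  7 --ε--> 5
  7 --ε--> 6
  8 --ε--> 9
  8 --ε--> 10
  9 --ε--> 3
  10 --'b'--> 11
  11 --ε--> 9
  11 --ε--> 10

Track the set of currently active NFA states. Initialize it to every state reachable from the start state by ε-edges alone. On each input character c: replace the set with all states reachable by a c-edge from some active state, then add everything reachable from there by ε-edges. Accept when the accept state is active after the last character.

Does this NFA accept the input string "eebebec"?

Answer: REJECT

Derivation:
start: ε-closure({0}) = {0,1,2,3,4,6,8,9,10}
'e' @ 1: {1,2,3,4,5,6,7,8,9,10}  (accept∈set)
'e' @ 2: {1,2,3,4,5,6,7,8,9,10}  (accept∈set)
'b' @ 3: {1,2,3,4,6,8,9,10,11}  (accept∈set)
'e' @ 4: {1,2,3,4,5,6,7,8,9,10}  (accept∈set)
'b' @ 5: {1,2,3,4,6,8,9,10,11}  (accept∈set)
'e' @ 6: {1,2,3,4,5,6,7,8,9,10}  (accept∈set)
'c' @ 7: {}  — state set empty
final: {}; accept 1 not in set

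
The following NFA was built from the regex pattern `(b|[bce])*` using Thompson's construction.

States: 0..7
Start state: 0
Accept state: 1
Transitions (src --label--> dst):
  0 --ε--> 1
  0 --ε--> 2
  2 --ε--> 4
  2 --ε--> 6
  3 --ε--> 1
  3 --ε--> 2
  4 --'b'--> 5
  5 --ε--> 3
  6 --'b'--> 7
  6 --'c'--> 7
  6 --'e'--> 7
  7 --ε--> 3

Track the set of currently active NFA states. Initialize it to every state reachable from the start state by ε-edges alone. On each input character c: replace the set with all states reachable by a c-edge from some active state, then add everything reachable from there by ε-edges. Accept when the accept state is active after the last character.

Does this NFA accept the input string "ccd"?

initial (ε-close {0}): {0,1,2,4,6}
'c' @ 1: {1,2,3,4,6,7}  (accept∈set)
'c' @ 2: {1,2,3,4,6,7}  (accept∈set)
'd' @ 3: {}  — no active states
end set {} — state 1 not in

Answer: REJECT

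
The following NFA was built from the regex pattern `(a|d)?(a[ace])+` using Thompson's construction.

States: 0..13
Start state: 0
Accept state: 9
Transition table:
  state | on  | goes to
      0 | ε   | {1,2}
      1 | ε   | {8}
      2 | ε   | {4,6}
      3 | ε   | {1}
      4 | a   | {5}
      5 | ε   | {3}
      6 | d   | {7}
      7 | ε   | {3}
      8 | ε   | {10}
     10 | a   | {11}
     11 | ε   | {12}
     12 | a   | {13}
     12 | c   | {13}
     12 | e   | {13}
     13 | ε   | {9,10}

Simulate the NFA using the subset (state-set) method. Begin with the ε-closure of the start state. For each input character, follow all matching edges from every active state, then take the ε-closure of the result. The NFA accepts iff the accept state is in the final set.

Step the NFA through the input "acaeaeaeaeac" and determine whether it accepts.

Answer: ACCEPT

Steps:
S₀ = ε-closure({0}) = {0,1,2,4,6,8,10}
'a' @ 1: {1,3,5,8,10,11,12}
'c' @ 2: {9,10,13}  [accepting]
'a' @ 3: {11,12}
'e' @ 4: {9,10,13}  [accepting]
'a' @ 5: {11,12}
'e' @ 6: {9,10,13}  [accepting]
'a' @ 7: {11,12}
'e' @ 8: {9,10,13}  [accepting]
'a' @ 9: {11,12}
'e' @ 10: {9,10,13}  [accepting]
'a' @ 11: {11,12}
'c' @ 12: {9,10,13}  [accepting]
end set {9,10,13} — state 9 in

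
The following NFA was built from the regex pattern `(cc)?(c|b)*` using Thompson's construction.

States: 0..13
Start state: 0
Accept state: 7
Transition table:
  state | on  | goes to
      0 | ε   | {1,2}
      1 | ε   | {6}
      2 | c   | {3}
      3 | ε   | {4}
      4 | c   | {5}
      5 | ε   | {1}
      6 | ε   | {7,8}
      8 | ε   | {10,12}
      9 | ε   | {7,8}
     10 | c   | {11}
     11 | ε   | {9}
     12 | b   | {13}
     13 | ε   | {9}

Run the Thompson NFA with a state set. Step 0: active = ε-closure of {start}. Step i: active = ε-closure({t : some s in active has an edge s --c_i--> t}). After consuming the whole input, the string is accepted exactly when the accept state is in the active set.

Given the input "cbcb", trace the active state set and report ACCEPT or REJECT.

Answer: ACCEPT

Steps:
start: ε-closure({0}) = {0,1,2,6,7,8,10,12}
'c' @ 1: {3,4,7,8,9,10,11,12}  ✓accept
'b' @ 2: {7,8,9,10,12,13}  ✓accept
'c' @ 3: {7,8,9,10,11,12}  ✓accept
'b' @ 4: {7,8,9,10,12,13}  ✓accept
final: {7,8,9,10,12,13}; accept 7 in set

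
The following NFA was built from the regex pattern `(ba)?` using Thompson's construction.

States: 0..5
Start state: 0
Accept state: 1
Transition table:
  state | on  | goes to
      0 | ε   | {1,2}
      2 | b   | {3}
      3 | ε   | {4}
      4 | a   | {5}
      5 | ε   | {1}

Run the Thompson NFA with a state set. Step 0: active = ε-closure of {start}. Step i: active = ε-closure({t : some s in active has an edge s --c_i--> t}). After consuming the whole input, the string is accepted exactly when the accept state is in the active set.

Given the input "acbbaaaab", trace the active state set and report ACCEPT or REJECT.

Answer: REJECT

Derivation:
initial (ε-close {0}): {0,1,2}
'a' @ 1: {}  — no active states
rest 'cbbaaaab' ignored (set empty)
final: {}; accept 1 not in set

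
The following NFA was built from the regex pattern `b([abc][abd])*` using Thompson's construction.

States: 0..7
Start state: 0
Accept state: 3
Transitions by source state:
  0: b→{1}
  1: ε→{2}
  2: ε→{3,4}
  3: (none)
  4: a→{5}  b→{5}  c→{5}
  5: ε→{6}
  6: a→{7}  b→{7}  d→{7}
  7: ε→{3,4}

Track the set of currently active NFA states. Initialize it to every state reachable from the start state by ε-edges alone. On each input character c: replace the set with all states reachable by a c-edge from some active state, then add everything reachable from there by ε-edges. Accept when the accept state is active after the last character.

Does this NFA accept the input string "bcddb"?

Answer: REJECT

Trace:
initial (ε-close {0}): {0}
'b' @ 1: {1,2,3,4}  (accept∈set)
'c' @ 2: {5,6}
'd' @ 3: {3,4,7}  (accept∈set)
'd' @ 4: {}  — dead — no transitions
rest 'b' ignored (set empty)
final: {}; accept 3 not in set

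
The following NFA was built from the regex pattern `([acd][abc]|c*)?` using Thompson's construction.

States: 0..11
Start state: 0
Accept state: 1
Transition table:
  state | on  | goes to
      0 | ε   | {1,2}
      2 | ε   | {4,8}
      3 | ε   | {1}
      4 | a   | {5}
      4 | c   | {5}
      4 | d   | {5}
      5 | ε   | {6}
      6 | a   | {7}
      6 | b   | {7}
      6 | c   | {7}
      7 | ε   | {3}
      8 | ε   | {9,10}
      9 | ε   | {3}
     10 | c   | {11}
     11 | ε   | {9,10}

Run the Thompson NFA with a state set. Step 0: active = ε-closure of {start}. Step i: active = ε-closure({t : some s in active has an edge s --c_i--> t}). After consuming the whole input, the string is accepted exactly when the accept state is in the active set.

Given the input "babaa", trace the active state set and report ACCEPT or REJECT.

start: ε-closure({0}) = {0,1,2,3,4,8,9,10}
'b' @ 1: {}  — dead — no transitions
rest 'abaa' ignored (set empty)
after full input: {}  (accept=1 not in)

Answer: REJECT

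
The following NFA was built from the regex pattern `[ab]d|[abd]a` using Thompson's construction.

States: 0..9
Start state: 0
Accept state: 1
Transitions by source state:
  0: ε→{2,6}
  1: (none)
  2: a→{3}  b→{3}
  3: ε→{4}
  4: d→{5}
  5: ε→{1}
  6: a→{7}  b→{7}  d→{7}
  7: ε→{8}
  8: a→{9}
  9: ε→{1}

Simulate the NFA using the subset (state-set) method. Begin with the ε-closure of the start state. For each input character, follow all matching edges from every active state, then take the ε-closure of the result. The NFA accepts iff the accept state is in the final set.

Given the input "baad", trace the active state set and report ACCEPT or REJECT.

Answer: REJECT

Steps:
S₀ = ε-closure({0}) = {0,2,6}
'b' @ 1: {3,4,7,8}
'a' @ 2: {1,9}  (accept∈set)
'a' @ 3: {}  — dead — no transitions
rest 'd' ignored (set empty)
final: {}; accept 1 not in set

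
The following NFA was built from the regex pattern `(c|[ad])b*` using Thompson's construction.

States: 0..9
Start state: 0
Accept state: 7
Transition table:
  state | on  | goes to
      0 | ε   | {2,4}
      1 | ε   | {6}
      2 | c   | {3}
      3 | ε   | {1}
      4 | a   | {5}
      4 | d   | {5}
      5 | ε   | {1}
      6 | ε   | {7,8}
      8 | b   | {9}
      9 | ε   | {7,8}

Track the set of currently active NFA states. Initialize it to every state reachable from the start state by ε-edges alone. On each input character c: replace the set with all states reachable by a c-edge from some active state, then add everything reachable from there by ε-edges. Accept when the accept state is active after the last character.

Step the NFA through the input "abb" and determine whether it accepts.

S₀ = ε-closure({0}) = {0,2,4}
'a' @ 1: {1,5,6,7,8}  ✓accept
'b' @ 2: {7,8,9}  ✓accept
'b' @ 3: {7,8,9}  ✓accept
end set {7,8,9} — state 7 in

Answer: ACCEPT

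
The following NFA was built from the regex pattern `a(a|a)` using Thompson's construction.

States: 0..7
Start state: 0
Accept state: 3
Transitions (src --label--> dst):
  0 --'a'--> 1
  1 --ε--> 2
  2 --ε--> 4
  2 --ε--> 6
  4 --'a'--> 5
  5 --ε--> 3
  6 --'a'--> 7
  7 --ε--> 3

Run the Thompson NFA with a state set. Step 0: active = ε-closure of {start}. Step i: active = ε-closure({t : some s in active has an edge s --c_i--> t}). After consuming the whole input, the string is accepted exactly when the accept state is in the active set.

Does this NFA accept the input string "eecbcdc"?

S₀ = ε-closure({0}) = {0}
'e' @ 1: {}  — no active states
rest 'ecbcdc' ignored (set empty)
final: {}; accept 3 not in set

Answer: REJECT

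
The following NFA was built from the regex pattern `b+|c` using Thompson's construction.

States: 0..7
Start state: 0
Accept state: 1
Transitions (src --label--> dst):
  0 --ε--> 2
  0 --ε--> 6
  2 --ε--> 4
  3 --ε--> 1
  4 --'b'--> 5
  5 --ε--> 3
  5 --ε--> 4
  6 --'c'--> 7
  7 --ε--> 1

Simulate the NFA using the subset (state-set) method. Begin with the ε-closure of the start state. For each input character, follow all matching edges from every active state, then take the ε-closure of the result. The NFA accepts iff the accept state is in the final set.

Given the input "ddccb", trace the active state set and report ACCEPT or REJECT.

start: ε-closure({0}) = {0,2,4,6}
'd' @ 1: {}  — state set empty
rest 'dccb' ignored (set empty)
final: {}; accept 1 not in set

Answer: REJECT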